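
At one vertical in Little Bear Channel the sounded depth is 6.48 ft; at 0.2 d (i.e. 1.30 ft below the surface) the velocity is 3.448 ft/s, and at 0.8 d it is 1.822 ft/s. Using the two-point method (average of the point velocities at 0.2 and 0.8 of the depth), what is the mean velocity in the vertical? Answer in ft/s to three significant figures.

v̄ = (3.448 + 1.822) / 2 = 2.635 ft/s

2.64 ft/s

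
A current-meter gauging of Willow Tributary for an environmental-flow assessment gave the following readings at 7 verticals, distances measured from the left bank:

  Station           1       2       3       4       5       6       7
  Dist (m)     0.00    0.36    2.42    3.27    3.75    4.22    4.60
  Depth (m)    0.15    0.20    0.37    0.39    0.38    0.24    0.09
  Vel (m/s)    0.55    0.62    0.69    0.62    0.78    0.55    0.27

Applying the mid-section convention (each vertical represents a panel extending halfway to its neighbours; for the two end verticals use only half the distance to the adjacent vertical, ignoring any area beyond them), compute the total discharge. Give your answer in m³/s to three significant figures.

w_1 = (0.36 − 0.00)/2 = 0.18 m; q_1 = 0.55 × 0.15 × 0.18 = 0.01485 m³/s
w_2 = (2.42 − 0.00)/2 = 1.21 m; q_2 = 0.62 × 0.20 × 1.21 = 0.1500 m³/s
w_3 = (3.27 − 0.36)/2 = 1.455 m; q_3 = 0.69 × 0.37 × 1.455 = 0.3715 m³/s
w_4 = (3.75 − 2.42)/2 = 0.665 m; q_4 = 0.62 × 0.39 × 0.665 = 0.1608 m³/s
w_5 = (4.22 − 3.27)/2 = 0.475 m; q_5 = 0.78 × 0.38 × 0.475 = 0.1408 m³/s
w_6 = (4.60 − 3.75)/2 = 0.425 m; q_6 = 0.55 × 0.24 × 0.425 = 0.05610 m³/s
w_7 = (4.60 − 4.22)/2 = 0.19 m; q_7 = 0.27 × 0.09 × 0.19 = 0.004617 m³/s
Q = Σ qᵢ = 0.8987 m³/s

0.899 m³/s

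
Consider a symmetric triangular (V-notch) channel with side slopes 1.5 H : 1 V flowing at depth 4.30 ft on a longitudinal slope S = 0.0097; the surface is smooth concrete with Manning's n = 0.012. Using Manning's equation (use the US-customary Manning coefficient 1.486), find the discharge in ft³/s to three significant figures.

A = z·y² = 1.5×4.30² = 27.74 ft²
P = 2y√(1+z²) = 2×4.30×√(1+1.5²) = 15.50 ft
R = A/P = 27.74/15.50 = 1.789 ft
Q = (1.486/n)·A·R^(2/3)·S^(1/2) = (1.486/0.012) × 27.74 × 1.789^(2/3) × 0.0097^(1/2) = 498.5 ft³/s

498 ft³/s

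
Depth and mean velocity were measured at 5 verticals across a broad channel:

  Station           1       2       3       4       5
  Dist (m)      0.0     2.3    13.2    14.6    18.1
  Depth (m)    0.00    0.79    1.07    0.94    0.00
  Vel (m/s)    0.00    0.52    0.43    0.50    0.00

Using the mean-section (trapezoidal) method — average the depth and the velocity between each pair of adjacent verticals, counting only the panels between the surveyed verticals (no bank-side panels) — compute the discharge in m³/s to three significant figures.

Panel 1-2: Δb = 2.3 m, d̄ = (0.00+0.79)/2 = 0.395, v̄ = (0.00+0.52)/2 = 0.26 → q = 2.3×0.395×0.26 = 0.2362 m³/s
Panel 2-3: Δb = 10.9 m, d̄ = (0.79+1.07)/2 = 0.93, v̄ = (0.52+0.43)/2 = 0.475 → q = 10.9×0.93×0.475 = 4.815 m³/s
Panel 3-4: Δb = 1.4 m, d̄ = (1.07+0.94)/2 = 1.005, v̄ = (0.43+0.50)/2 = 0.465 → q = 1.4×1.005×0.465 = 0.6543 m³/s
Panel 4-5: Δb = 3.5 m, d̄ = (0.94+0.00)/2 = 0.47, v̄ = (0.50+0.00)/2 = 0.25 → q = 3.5×0.47×0.25 = 0.4113 m³/s
Q = Σ q = 6.117 m³/s

6.12 m³/s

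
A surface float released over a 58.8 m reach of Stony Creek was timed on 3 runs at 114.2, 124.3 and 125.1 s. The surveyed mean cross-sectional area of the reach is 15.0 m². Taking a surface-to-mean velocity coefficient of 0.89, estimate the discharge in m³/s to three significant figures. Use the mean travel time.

6.48 m³/s

t̄ = (114.2 + 124.3 + 125.1) / 3 = 121.2 s
v_surface = L / t̄ = 58.8 / 121.2 = 0.4851 m/s
v_mean = 0.89 × 0.4851 = 0.4318 m/s
Q = A × v_mean = 15.0 × 0.4318 = 6.477 m³/s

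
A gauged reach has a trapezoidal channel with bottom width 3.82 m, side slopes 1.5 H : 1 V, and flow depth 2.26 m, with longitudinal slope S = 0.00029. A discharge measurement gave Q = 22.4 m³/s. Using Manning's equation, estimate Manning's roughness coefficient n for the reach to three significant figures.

A = (b + z·y)·y = (3.82 + 1.5×2.26)×2.26 = 16.29 m²
P = b + 2y√(1+z²) = 3.82 + 2×2.26×√(1+1.5²) = 11.97 m
R = A/P = 16.29/11.97 = 1.361 m
n = (1/Q)·A·R^(2/3)·S^(1/2) = (1/22.4) × 16.29 × 1.228 × 0.01703 = 0.01522

0.0152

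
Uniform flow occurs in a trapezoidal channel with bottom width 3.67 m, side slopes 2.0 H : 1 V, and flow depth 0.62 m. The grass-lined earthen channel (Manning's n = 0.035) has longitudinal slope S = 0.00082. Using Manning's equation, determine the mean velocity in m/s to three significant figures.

0.496 m/s

A = (b + z·y)·y = (3.67 + 2.0×0.62)×0.62 = 3.044 m²
P = b + 2y√(1+z²) = 3.67 + 2×0.62×√(1+2.0²) = 6.443 m
R = A/P = 3.044/6.443 = 0.4725 m
Q = (1/n)·A·R^(2/3)·S^(1/2) = (1/0.035) × 3.044 × 0.4725^(2/3) × 0.00082^(1/2) = 1.511 m³/s
V = Q/A = 1.511/3.044 = 0.4963 m/s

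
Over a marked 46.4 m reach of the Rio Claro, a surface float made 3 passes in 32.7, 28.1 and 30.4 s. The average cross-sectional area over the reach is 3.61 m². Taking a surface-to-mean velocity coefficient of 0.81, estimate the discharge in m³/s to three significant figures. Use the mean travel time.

t̄ = (32.7 + 28.1 + 30.4) / 3 = 30.4 s
v_surface = L / t̄ = 46.4 / 30.4 = 1.526 m/s
v_mean = 0.81 × 1.526 = 1.236 m/s
Q = A × v_mean = 3.61 × 1.236 = 4.463 m³/s

4.46 m³/s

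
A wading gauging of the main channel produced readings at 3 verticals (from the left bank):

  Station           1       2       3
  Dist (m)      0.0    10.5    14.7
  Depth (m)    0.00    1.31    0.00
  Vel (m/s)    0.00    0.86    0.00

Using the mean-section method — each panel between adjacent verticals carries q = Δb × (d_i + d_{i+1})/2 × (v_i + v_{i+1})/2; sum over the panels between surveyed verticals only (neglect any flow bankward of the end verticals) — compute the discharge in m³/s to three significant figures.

Panel 1-2: Δb = 10.5 m, d̄ = (0.00+1.31)/2 = 0.655, v̄ = (0.00+0.86)/2 = 0.43 → q = 10.5×0.655×0.43 = 2.957 m³/s
Panel 2-3: Δb = 4.2 m, d̄ = (1.31+0.00)/2 = 0.655, v̄ = (0.86+0.00)/2 = 0.43 → q = 4.2×0.655×0.43 = 1.183 m³/s
Q = Σ q = 4.140 m³/s

4.14 m³/s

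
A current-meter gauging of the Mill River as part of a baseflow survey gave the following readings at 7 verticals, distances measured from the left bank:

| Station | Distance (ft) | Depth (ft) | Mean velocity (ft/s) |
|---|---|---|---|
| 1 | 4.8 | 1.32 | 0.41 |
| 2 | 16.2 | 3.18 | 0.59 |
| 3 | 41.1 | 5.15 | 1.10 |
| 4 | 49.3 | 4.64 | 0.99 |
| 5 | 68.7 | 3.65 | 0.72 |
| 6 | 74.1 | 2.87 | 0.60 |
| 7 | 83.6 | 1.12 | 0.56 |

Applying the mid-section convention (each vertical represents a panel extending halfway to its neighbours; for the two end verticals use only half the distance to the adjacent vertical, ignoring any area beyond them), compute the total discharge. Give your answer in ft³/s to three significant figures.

243 ft³/s

w_1 = (16.2 − 4.8)/2 = 5.7 ft; q_1 = 0.41 × 1.32 × 5.7 = 3.085 ft³/s
w_2 = (41.1 − 4.8)/2 = 18.15 ft; q_2 = 0.59 × 3.18 × 18.15 = 34.05 ft³/s
w_3 = (49.3 − 16.2)/2 = 16.55 ft; q_3 = 1.10 × 5.15 × 16.55 = 93.76 ft³/s
w_4 = (68.7 − 41.1)/2 = 13.8 ft; q_4 = 0.99 × 4.64 × 13.8 = 63.39 ft³/s
w_5 = (74.1 − 49.3)/2 = 12.4 ft; q_5 = 0.72 × 3.65 × 12.4 = 32.59 ft³/s
w_6 = (83.6 − 68.7)/2 = 7.45 ft; q_6 = 0.60 × 2.87 × 7.45 = 12.83 ft³/s
w_7 = (83.6 − 74.1)/2 = 4.75 ft; q_7 = 0.56 × 1.12 × 4.75 = 2.979 ft³/s
Q = Σ qᵢ = 242.7 ft³/s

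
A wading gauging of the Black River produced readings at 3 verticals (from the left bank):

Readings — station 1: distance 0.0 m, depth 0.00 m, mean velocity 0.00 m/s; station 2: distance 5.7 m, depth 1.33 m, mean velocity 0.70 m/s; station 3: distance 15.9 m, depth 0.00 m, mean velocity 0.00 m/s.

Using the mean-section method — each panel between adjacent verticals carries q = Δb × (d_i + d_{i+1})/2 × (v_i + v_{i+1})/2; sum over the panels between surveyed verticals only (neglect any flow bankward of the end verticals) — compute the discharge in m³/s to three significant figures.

3.70 m³/s

Panel 1-2: Δb = 5.7 m, d̄ = (0.00+1.33)/2 = 0.665, v̄ = (0.00+0.70)/2 = 0.35 → q = 5.7×0.665×0.35 = 1.327 m³/s
Panel 2-3: Δb = 10.2 m, d̄ = (1.33+0.00)/2 = 0.665, v̄ = (0.70+0.00)/2 = 0.35 → q = 10.2×0.665×0.35 = 2.374 m³/s
Q = Σ q = 3.701 m³/s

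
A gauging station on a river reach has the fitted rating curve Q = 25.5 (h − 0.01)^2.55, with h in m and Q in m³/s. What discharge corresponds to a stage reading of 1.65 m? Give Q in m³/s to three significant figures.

Q = 25.5 × (1.65 − 0.01)^2.55 = 25.5 × 1.64^2.55 = 90.03 m³/s

90.0 m³/s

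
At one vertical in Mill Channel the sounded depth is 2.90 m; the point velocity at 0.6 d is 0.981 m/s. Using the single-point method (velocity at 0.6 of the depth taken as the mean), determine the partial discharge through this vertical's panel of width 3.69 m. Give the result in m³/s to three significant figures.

10.5 m³/s

v̄ = v₀.₆ = 0.981 m/s
q = v̄ × d × w = 0.9810 × 2.90 × 3.69 = 10.50 m³/s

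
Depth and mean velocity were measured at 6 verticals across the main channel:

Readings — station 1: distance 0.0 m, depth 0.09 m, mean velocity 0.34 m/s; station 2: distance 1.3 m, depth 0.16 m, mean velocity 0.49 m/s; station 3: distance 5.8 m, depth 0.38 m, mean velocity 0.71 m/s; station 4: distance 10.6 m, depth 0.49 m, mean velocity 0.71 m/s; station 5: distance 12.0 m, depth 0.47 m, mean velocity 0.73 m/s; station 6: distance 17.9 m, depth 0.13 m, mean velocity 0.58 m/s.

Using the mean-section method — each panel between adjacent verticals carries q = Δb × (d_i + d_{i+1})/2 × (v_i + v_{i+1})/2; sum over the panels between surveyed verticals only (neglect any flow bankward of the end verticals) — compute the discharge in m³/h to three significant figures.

Panel 1-2: Δb = 1.3 m, d̄ = (0.09+0.16)/2 = 0.125, v̄ = (0.34+0.49)/2 = 0.415 → q = 1.3×0.125×0.415 = 0.06744 m³/s
Panel 2-3: Δb = 4.5 m, d̄ = (0.16+0.38)/2 = 0.27, v̄ = (0.49+0.71)/2 = 0.6 → q = 4.5×0.27×0.6 = 0.7290 m³/s
Panel 3-4: Δb = 4.8 m, d̄ = (0.38+0.49)/2 = 0.435, v̄ = (0.71+0.71)/2 = 0.71 → q = 4.8×0.435×0.71 = 1.482 m³/s
Panel 4-5: Δb = 1.4 m, d̄ = (0.49+0.47)/2 = 0.48, v̄ = (0.71+0.73)/2 = 0.72 → q = 1.4×0.48×0.72 = 0.4838 m³/s
Panel 5-6: Δb = 5.9 m, d̄ = (0.47+0.13)/2 = 0.3, v̄ = (0.73+0.58)/2 = 0.655 → q = 5.9×0.3×0.655 = 1.159 m³/s
Q = Σ q = 3.922 m³/s
= 3.922 × 3600 = 14120 m³/h

14100 m³/h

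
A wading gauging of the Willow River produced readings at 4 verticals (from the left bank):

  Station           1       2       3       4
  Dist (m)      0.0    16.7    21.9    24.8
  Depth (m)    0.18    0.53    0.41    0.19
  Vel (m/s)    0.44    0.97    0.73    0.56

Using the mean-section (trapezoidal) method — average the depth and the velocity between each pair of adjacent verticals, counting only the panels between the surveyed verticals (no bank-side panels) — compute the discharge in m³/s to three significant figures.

6.82 m³/s

Panel 1-2: Δb = 16.7 m, d̄ = (0.18+0.53)/2 = 0.355, v̄ = (0.44+0.97)/2 = 0.705 → q = 16.7×0.355×0.705 = 4.180 m³/s
Panel 2-3: Δb = 5.2 m, d̄ = (0.53+0.41)/2 = 0.47, v̄ = (0.97+0.73)/2 = 0.85 → q = 5.2×0.47×0.85 = 2.077 m³/s
Panel 3-4: Δb = 2.9 m, d̄ = (0.41+0.19)/2 = 0.3, v̄ = (0.73+0.56)/2 = 0.645 → q = 2.9×0.3×0.645 = 0.5612 m³/s
Q = Σ q = 6.818 m³/s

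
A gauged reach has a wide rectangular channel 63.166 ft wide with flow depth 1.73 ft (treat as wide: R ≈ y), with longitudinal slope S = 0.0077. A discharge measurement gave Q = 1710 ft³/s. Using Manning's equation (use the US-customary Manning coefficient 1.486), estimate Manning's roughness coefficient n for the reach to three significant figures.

0.0120

A = b·y = 63.166 × 1.73 = 109.3 ft²
Wide channel: R ≈ y = 1.73 ft
n = (1.486/Q)·A·R^(2/3)·S^(1/2) = (1.486/1710) × 109.3 × 1.441 × 0.08775 = 0.01201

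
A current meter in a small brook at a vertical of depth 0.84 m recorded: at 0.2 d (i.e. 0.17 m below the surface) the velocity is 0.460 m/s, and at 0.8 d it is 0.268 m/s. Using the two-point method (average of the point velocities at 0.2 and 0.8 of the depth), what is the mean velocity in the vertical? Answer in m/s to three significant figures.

v̄ = (0.460 + 0.268) / 2 = 0.3640 m/s

0.364 m/s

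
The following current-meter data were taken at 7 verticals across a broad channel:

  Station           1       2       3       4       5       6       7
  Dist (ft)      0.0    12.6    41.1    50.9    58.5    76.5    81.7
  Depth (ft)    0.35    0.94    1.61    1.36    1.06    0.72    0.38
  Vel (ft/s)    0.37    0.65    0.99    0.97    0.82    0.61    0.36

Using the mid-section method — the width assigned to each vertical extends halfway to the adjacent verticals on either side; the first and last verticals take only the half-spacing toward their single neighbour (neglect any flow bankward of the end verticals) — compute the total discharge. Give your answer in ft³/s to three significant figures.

w_1 = (12.6 − 0.0)/2 = 6.3 ft; q_1 = 0.37 × 0.35 × 6.3 = 0.8159 ft³/s
w_2 = (41.1 − 0.0)/2 = 20.55 ft; q_2 = 0.65 × 0.94 × 20.55 = 12.56 ft³/s
w_3 = (50.9 − 12.6)/2 = 19.15 ft; q_3 = 0.99 × 1.61 × 19.15 = 30.52 ft³/s
w_4 = (58.5 − 41.1)/2 = 8.7 ft; q_4 = 0.97 × 1.36 × 8.7 = 11.48 ft³/s
w_5 = (76.5 − 50.9)/2 = 12.8 ft; q_5 = 0.82 × 1.06 × 12.8 = 11.13 ft³/s
w_6 = (81.7 − 58.5)/2 = 11.6 ft; q_6 = 0.61 × 0.72 × 11.6 = 5.095 ft³/s
w_7 = (81.7 − 76.5)/2 = 2.6 ft; q_7 = 0.36 × 0.38 × 2.6 = 0.3557 ft³/s
Q = Σ qᵢ = 71.95 ft³/s

71.9 ft³/s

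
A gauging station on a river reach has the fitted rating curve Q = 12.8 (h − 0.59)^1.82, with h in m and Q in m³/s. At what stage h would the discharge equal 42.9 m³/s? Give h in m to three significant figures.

h − h₀ = (Q/C)^(1/b) = (42.9/12.8)^(1/1.82) = 1.944 m
h = 0.59 + 1.944 = 2.534 m

2.53 m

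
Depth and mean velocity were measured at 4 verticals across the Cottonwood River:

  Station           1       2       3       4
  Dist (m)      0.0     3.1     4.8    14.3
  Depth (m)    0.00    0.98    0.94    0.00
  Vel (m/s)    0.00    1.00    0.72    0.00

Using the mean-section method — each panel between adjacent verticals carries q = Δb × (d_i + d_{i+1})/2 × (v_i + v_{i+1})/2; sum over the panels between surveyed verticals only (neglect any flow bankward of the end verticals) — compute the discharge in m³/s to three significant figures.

Panel 1-2: Δb = 3.1 m, d̄ = (0.00+0.98)/2 = 0.49, v̄ = (0.00+1.00)/2 = 0.5 → q = 3.1×0.49×0.5 = 0.7595 m³/s
Panel 2-3: Δb = 1.7 m, d̄ = (0.98+0.94)/2 = 0.96, v̄ = (1.00+0.72)/2 = 0.86 → q = 1.7×0.96×0.86 = 1.404 m³/s
Panel 3-4: Δb = 9.5 m, d̄ = (0.94+0.00)/2 = 0.47, v̄ = (0.72+0.00)/2 = 0.36 → q = 9.5×0.47×0.36 = 1.607 m³/s
Q = Σ q = 3.770 m³/s

3.77 m³/s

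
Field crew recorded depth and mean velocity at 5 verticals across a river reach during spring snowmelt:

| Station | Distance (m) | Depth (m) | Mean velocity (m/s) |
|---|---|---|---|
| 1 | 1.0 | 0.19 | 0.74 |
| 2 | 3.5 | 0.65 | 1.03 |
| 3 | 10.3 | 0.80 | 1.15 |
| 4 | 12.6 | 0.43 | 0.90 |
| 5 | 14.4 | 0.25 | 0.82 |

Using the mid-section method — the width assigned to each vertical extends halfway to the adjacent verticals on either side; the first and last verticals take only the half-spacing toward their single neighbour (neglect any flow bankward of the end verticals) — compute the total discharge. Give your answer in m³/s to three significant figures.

8.45 m³/s

w_1 = (3.5 − 1.0)/2 = 1.25 m; q_1 = 0.74 × 0.19 × 1.25 = 0.1758 m³/s
w_2 = (10.3 − 1.0)/2 = 4.65 m; q_2 = 1.03 × 0.65 × 4.65 = 3.113 m³/s
w_3 = (12.6 − 3.5)/2 = 4.55 m; q_3 = 1.15 × 0.80 × 4.55 = 4.186 m³/s
w_4 = (14.4 − 10.3)/2 = 2.05 m; q_4 = 0.90 × 0.43 × 2.05 = 0.7934 m³/s
w_5 = (14.4 − 12.6)/2 = 0.9 m; q_5 = 0.82 × 0.25 × 0.9 = 0.1845 m³/s
Q = Σ qᵢ = 8.453 m³/s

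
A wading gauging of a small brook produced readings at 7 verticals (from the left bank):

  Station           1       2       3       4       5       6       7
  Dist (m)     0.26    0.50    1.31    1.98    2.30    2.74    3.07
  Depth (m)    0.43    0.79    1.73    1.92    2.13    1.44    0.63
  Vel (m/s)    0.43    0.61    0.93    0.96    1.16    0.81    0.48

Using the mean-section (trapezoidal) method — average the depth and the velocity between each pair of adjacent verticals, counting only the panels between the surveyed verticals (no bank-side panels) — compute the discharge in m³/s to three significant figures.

Panel 1-2: Δb = 0.24 m, d̄ = (0.43+0.79)/2 = 0.61, v̄ = (0.43+0.61)/2 = 0.52 → q = 0.24×0.61×0.52 = 0.07613 m³/s
Panel 2-3: Δb = 0.81 m, d̄ = (0.79+1.73)/2 = 1.26, v̄ = (0.61+0.93)/2 = 0.77 → q = 0.81×1.26×0.77 = 0.7859 m³/s
Panel 3-4: Δb = 0.67 m, d̄ = (1.73+1.92)/2 = 1.825, v̄ = (0.93+0.96)/2 = 0.945 → q = 0.67×1.825×0.945 = 1.155 m³/s
Panel 4-5: Δb = 0.32 m, d̄ = (1.92+2.13)/2 = 2.025, v̄ = (0.96+1.16)/2 = 1.06 → q = 0.32×2.025×1.06 = 0.6869 m³/s
Panel 5-6: Δb = 0.44 m, d̄ = (2.13+1.44)/2 = 1.785, v̄ = (1.16+0.81)/2 = 0.985 → q = 0.44×1.785×0.985 = 0.7736 m³/s
Panel 6-7: Δb = 0.33 m, d̄ = (1.44+0.63)/2 = 1.035, v̄ = (0.81+0.48)/2 = 0.645 → q = 0.33×1.035×0.645 = 0.2203 m³/s
Q = Σ q = 3.698 m³/s

3.70 m³/s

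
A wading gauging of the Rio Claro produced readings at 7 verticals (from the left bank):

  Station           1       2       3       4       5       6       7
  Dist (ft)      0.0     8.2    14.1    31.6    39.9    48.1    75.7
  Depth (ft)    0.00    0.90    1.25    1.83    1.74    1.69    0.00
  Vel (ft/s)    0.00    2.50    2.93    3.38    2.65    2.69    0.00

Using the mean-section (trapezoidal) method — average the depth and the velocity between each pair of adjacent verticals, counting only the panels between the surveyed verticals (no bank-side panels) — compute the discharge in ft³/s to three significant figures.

220 ft³/s

Panel 1-2: Δb = 8.2 ft, d̄ = (0.00+0.90)/2 = 0.45, v̄ = (0.00+2.50)/2 = 1.25 → q = 8.2×0.45×1.25 = 4.613 ft³/s
Panel 2-3: Δb = 5.9 ft, d̄ = (0.90+1.25)/2 = 1.075, v̄ = (2.50+2.93)/2 = 2.715 → q = 5.9×1.075×2.715 = 17.22 ft³/s
Panel 3-4: Δb = 17.5 ft, d̄ = (1.25+1.83)/2 = 1.54, v̄ = (2.93+3.38)/2 = 3.155 → q = 17.5×1.54×3.155 = 85.03 ft³/s
Panel 4-5: Δb = 8.3 ft, d̄ = (1.83+1.74)/2 = 1.785, v̄ = (3.38+2.65)/2 = 3.015 → q = 8.3×1.785×3.015 = 44.67 ft³/s
Panel 5-6: Δb = 8.2 ft, d̄ = (1.74+1.69)/2 = 1.715, v̄ = (2.65+2.69)/2 = 2.67 → q = 8.2×1.715×2.67 = 37.55 ft³/s
Panel 6-7: Δb = 27.6 ft, d̄ = (1.69+0.00)/2 = 0.845, v̄ = (2.69+0.00)/2 = 1.345 → q = 27.6×0.845×1.345 = 31.37 ft³/s
Q = Σ q = 220.4 ft³/s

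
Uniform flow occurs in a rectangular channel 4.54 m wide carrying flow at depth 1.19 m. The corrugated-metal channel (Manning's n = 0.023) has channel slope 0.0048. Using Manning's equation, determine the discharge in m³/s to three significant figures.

A = b·y = 4.54 × 1.19 = 5.403 m²
P = b + 2y = 4.54 + 2×1.19 = 6.920 m
R = A/P = 5.403/6.920 = 0.7807 m
Q = (1/n)·A·R^(2/3)·S^(1/2) = (1/0.023) × 5.403 × 0.7807^(2/3) × 0.0048^(1/2) = 13.80 m³/s

13.8 m³/s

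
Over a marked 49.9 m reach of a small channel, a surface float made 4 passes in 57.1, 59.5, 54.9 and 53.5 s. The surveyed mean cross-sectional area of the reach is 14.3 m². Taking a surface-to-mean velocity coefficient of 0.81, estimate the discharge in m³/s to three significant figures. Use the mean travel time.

t̄ = (57.1 + 59.5 + 54.9 + 53.5) / 4 = 56.25 s
v_surface = L / t̄ = 49.9 / 56.25 = 0.8871 m/s
v_mean = 0.81 × 0.8871 = 0.7186 m/s
Q = A × v_mean = 14.3 × 0.7186 = 10.28 m³/s

10.3 m³/s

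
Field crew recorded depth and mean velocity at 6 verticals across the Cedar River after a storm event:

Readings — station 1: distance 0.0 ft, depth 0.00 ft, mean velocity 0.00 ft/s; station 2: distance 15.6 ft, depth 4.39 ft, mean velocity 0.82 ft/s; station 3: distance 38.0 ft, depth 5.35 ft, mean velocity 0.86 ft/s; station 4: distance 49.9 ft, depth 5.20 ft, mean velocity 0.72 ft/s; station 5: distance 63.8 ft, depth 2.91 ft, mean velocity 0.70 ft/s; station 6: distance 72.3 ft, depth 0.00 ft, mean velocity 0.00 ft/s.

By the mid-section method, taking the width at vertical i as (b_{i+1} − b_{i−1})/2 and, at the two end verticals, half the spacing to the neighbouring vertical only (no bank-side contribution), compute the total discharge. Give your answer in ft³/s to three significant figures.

218 ft³/s

w_2 = (38.0 − 0.0)/2 = 19 ft; q_2 = 0.82 × 4.39 × 19 = 68.40 ft³/s
w_3 = (49.9 − 15.6)/2 = 17.15 ft; q_3 = 0.86 × 5.35 × 17.15 = 78.91 ft³/s
w_4 = (63.8 − 38.0)/2 = 12.9 ft; q_4 = 0.72 × 5.20 × 12.9 = 48.30 ft³/s
w_5 = (72.3 − 49.9)/2 = 11.2 ft; q_5 = 0.70 × 2.91 × 11.2 = 22.81 ft³/s
Stations 1, 6 contribute zero (depth or velocity is 0).
Q = Σ qᵢ = 218.4 ft³/s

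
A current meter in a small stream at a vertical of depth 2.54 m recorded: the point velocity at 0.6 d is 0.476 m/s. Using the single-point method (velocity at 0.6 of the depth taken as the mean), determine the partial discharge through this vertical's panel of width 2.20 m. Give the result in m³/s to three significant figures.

2.66 m³/s

v̄ = v₀.₆ = 0.476 m/s
q = v̄ × d × w = 0.4760 × 2.54 × 2.20 = 2.660 m³/s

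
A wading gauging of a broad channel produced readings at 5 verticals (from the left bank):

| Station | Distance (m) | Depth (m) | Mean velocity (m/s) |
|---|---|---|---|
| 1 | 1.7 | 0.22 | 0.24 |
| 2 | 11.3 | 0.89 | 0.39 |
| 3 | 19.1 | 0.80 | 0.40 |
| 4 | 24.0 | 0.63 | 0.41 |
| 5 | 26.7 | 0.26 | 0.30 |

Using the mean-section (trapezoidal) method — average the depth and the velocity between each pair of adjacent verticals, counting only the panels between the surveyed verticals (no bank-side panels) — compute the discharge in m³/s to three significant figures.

Panel 1-2: Δb = 9.6 m, d̄ = (0.22+0.89)/2 = 0.555, v̄ = (0.24+0.39)/2 = 0.315 → q = 9.6×0.555×0.315 = 1.678 m³/s
Panel 2-3: Δb = 7.8 m, d̄ = (0.89+0.80)/2 = 0.845, v̄ = (0.39+0.40)/2 = 0.395 → q = 7.8×0.845×0.395 = 2.603 m³/s
Panel 3-4: Δb = 4.9 m, d̄ = (0.80+0.63)/2 = 0.715, v̄ = (0.40+0.41)/2 = 0.405 → q = 4.9×0.715×0.405 = 1.419 m³/s
Panel 4-5: Δb = 2.7 m, d̄ = (0.63+0.26)/2 = 0.445, v̄ = (0.41+0.30)/2 = 0.355 → q = 2.7×0.445×0.355 = 0.4265 m³/s
Q = Σ q = 6.127 m³/s

6.13 m³/s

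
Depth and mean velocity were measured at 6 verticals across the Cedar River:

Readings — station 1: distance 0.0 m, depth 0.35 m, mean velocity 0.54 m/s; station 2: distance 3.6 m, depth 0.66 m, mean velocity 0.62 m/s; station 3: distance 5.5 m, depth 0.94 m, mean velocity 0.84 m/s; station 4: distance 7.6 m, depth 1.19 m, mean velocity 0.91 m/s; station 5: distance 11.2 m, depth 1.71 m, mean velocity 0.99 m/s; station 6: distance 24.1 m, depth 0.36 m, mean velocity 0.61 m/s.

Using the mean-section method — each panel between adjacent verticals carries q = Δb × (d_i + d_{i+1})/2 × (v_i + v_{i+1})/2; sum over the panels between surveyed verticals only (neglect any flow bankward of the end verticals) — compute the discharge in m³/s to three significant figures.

Panel 1-2: Δb = 3.6 m, d̄ = (0.35+0.66)/2 = 0.505, v̄ = (0.54+0.62)/2 = 0.58 → q = 3.6×0.505×0.58 = 1.054 m³/s
Panel 2-3: Δb = 1.9 m, d̄ = (0.66+0.94)/2 = 0.8, v̄ = (0.62+0.84)/2 = 0.73 → q = 1.9×0.8×0.73 = 1.110 m³/s
Panel 3-4: Δb = 2.1 m, d̄ = (0.94+1.19)/2 = 1.065, v̄ = (0.84+0.91)/2 = 0.875 → q = 2.1×1.065×0.875 = 1.957 m³/s
Panel 4-5: Δb = 3.6 m, d̄ = (1.19+1.71)/2 = 1.45, v̄ = (0.91+0.99)/2 = 0.95 → q = 3.6×1.45×0.95 = 4.959 m³/s
Panel 5-6: Δb = 12.9 m, d̄ = (1.71+0.36)/2 = 1.035, v̄ = (0.99+0.61)/2 = 0.8 → q = 12.9×1.035×0.8 = 10.68 m³/s
Q = Σ q = 19.76 m³/s

19.8 m³/s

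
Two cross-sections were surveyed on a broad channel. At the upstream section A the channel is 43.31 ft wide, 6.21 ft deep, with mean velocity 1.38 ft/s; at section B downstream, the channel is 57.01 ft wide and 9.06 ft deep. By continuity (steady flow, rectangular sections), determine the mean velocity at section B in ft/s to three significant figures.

Q = A₁V₁ = (43.31×6.21) × 1.38 = 371.2 ft³/s
A₂ = 57.01 × 9.06 = 516.5 ft²
V₂ = Q/A₂ = 371.2/516.5 = 0.7186 ft/s

0.719 ft/s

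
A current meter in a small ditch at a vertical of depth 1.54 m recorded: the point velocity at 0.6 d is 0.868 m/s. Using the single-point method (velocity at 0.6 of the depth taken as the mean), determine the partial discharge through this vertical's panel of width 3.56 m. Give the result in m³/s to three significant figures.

v̄ = v₀.₆ = 0.868 m/s
q = v̄ × d × w = 0.8680 × 1.54 × 3.56 = 4.759 m³/s

4.76 m³/s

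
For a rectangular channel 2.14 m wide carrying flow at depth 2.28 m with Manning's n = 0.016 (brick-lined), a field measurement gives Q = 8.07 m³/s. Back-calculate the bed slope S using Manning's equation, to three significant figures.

A = b·y = 2.14 × 2.28 = 4.879 m²
P = b + 2y = 2.14 + 2×2.28 = 6.700 m
R = A/P = 4.879/6.700 = 0.7282 m
S = (Q·n / (1·A·R^(2/3)))² = (8.07×0.016 / (1×4.879×0.8094))² = 0.001069

0.00107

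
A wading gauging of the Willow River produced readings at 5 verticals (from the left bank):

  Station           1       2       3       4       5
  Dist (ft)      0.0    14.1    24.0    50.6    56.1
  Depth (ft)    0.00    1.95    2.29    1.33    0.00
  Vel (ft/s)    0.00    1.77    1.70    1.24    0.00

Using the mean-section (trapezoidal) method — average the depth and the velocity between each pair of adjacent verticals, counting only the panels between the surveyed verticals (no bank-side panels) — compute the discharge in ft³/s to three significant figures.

Panel 1-2: Δb = 14.1 ft, d̄ = (0.00+1.95)/2 = 0.975, v̄ = (0.00+1.77)/2 = 0.885 → q = 14.1×0.975×0.885 = 12.17 ft³/s
Panel 2-3: Δb = 9.9 ft, d̄ = (1.95+2.29)/2 = 2.12, v̄ = (1.77+1.70)/2 = 1.735 → q = 9.9×2.12×1.735 = 36.41 ft³/s
Panel 3-4: Δb = 26.6 ft, d̄ = (2.29+1.33)/2 = 1.81, v̄ = (1.70+1.24)/2 = 1.47 → q = 26.6×1.81×1.47 = 70.77 ft³/s
Panel 4-5: Δb = 5.5 ft, d̄ = (1.33+0.00)/2 = 0.665, v̄ = (1.24+0.00)/2 = 0.62 → q = 5.5×0.665×0.62 = 2.268 ft³/s
Q = Σ q = 121.6 ft³/s

122 ft³/s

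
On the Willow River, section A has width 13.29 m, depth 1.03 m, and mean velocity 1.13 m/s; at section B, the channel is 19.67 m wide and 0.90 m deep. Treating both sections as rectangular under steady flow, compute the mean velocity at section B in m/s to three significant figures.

0.874 m/s

Q = A₁V₁ = (13.29×1.03) × 1.13 = 15.47 m³/s
A₂ = 19.67 × 0.90 = 17.70 m²
V₂ = Q/A₂ = 15.47/17.70 = 0.8738 m/s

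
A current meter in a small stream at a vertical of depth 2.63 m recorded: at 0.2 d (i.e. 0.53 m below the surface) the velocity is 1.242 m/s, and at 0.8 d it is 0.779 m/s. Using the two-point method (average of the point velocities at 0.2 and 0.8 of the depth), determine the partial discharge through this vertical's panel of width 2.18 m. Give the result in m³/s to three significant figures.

5.79 m³/s

v̄ = (1.242 + 0.779) / 2 = 1.011 m/s
q = v̄ × d × w = 1.011 × 2.63 × 2.18 = 5.794 m³/s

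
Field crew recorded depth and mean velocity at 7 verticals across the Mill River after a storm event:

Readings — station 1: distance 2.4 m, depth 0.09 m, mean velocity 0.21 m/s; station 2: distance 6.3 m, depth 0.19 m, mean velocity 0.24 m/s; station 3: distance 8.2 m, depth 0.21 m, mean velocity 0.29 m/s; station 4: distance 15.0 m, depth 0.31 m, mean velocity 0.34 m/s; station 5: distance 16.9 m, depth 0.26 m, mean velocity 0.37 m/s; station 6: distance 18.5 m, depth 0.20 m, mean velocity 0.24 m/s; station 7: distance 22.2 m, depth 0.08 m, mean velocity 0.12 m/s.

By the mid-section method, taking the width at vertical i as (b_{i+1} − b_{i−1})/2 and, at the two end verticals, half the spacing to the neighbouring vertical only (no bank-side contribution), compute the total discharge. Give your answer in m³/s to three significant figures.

w_1 = (6.3 − 2.4)/2 = 1.95 m; q_1 = 0.21 × 0.09 × 1.95 = 0.03686 m³/s
w_2 = (8.2 − 2.4)/2 = 2.9 m; q_2 = 0.24 × 0.19 × 2.9 = 0.1322 m³/s
w_3 = (15.0 − 6.3)/2 = 4.35 m; q_3 = 0.29 × 0.21 × 4.35 = 0.2649 m³/s
w_4 = (16.9 − 8.2)/2 = 4.35 m; q_4 = 0.34 × 0.31 × 4.35 = 0.4585 m³/s
w_5 = (18.5 − 15.0)/2 = 1.75 m; q_5 = 0.37 × 0.26 × 1.75 = 0.1684 m³/s
w_6 = (22.2 − 16.9)/2 = 2.65 m; q_6 = 0.24 × 0.20 × 2.65 = 0.1272 m³/s
w_7 = (22.2 − 18.5)/2 = 1.85 m; q_7 = 0.12 × 0.08 × 1.85 = 0.01776 m³/s
Q = Σ qᵢ = 1.206 m³/s

1.21 m³/s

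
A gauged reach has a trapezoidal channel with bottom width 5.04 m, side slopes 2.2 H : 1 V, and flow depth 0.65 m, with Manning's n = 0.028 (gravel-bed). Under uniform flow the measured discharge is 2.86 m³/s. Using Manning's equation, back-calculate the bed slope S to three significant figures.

A = (b + z·y)·y = (5.04 + 2.2×0.65)×0.65 = 4.206 m²
P = b + 2y√(1+z²) = 5.04 + 2×0.65×√(1+2.2²) = 8.182 m
R = A/P = 4.206/8.182 = 0.5140 m
S = (Q·n / (1·A·R^(2/3)))² = (2.86×0.028 / (1×4.206×0.6417))² = 0.0008806

0.000881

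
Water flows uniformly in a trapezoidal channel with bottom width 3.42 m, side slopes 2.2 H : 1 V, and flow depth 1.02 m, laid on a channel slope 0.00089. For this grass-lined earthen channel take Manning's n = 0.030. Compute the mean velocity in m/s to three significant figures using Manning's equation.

0.778 m/s

A = (b + z·y)·y = (3.42 + 2.2×1.02)×1.02 = 5.777 m²
P = b + 2y√(1+z²) = 3.42 + 2×1.02×√(1+2.2²) = 8.350 m
R = A/P = 5.777/8.350 = 0.6919 m
Q = (1/n)·A·R^(2/3)·S^(1/2) = (1/0.030) × 5.777 × 0.6919^(2/3) × 0.00089^(1/2) = 4.494 m³/s
V = Q/A = 4.494/5.777 = 0.7779 m/s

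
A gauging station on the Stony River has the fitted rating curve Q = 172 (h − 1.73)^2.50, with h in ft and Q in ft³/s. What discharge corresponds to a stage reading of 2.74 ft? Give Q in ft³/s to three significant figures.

Q = 172 × (2.74 − 1.73)^2.50 = 172 × 1.01^2.50 = 176.3 ft³/s

176 ft³/s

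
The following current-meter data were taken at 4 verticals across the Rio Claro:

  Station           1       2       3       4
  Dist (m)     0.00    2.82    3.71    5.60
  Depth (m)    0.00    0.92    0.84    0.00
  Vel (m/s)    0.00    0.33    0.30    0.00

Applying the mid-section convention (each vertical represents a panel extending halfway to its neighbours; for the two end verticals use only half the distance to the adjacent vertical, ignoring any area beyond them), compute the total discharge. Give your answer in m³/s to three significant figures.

w_2 = (3.71 − 0.00)/2 = 1.855 m; q_2 = 0.33 × 0.92 × 1.855 = 0.5632 m³/s
w_3 = (5.60 − 2.82)/2 = 1.39 m; q_3 = 0.30 × 0.84 × 1.39 = 0.3503 m³/s
Stations 1, 4 contribute zero (depth or velocity is 0).
Q = Σ qᵢ = 0.9135 m³/s

0.913 m³/s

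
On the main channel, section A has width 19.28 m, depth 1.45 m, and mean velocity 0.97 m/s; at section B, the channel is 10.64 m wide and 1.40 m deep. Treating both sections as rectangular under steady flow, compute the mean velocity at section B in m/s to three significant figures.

1.82 m/s

Q = A₁V₁ = (19.28×1.45) × 0.97 = 27.12 m³/s
A₂ = 10.64 × 1.40 = 14.90 m²
V₂ = Q/A₂ = 27.12/14.90 = 1.820 m/s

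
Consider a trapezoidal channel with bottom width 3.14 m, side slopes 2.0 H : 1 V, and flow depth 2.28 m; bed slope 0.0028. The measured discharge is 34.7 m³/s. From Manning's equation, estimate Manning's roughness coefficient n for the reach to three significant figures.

0.0322

A = (b + z·y)·y = (3.14 + 2.0×2.28)×2.28 = 17.56 m²
P = b + 2y√(1+z²) = 3.14 + 2×2.28×√(1+2.0²) = 13.34 m
R = A/P = 17.56/13.34 = 1.316 m
n = (1/Q)·A·R^(2/3)·S^(1/2) = (1/34.7) × 17.56 × 1.201 × 0.05292 = 0.03216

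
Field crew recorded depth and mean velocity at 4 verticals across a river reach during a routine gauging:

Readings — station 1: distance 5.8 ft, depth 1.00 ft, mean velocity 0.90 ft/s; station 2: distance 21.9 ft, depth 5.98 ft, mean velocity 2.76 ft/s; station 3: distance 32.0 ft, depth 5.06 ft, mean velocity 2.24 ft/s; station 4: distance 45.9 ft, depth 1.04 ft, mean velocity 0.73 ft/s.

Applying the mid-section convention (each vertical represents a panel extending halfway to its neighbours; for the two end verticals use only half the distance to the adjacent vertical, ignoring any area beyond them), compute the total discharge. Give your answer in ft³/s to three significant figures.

365 ft³/s

w_1 = (21.9 − 5.8)/2 = 8.05 ft; q_1 = 0.90 × 1.00 × 8.05 = 7.245 ft³/s
w_2 = (32.0 − 5.8)/2 = 13.1 ft; q_2 = 2.76 × 5.98 × 13.1 = 216.2 ft³/s
w_3 = (45.9 − 21.9)/2 = 12 ft; q_3 = 2.24 × 5.06 × 12 = 136.0 ft³/s
w_4 = (45.9 − 32.0)/2 = 6.95 ft; q_4 = 0.73 × 1.04 × 6.95 = 5.276 ft³/s
Q = Σ qᵢ = 364.7 ft³/s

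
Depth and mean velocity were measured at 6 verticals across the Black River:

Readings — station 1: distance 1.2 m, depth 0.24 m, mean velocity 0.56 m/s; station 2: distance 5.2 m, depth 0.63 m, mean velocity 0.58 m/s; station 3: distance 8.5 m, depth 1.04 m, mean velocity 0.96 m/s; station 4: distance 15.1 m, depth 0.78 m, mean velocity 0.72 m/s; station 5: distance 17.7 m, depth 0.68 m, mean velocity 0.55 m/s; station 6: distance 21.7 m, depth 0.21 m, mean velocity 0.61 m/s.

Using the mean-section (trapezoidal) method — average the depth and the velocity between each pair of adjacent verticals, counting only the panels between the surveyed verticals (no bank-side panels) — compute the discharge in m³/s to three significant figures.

Panel 1-2: Δb = 4 m, d̄ = (0.24+0.63)/2 = 0.435, v̄ = (0.56+0.58)/2 = 0.57 → q = 4×0.435×0.57 = 0.9918 m³/s
Panel 2-3: Δb = 3.3 m, d̄ = (0.63+1.04)/2 = 0.835, v̄ = (0.58+0.96)/2 = 0.77 → q = 3.3×0.835×0.77 = 2.122 m³/s
Panel 3-4: Δb = 6.6 m, d̄ = (1.04+0.78)/2 = 0.91, v̄ = (0.96+0.72)/2 = 0.84 → q = 6.6×0.91×0.84 = 5.045 m³/s
Panel 4-5: Δb = 2.6 m, d̄ = (0.78+0.68)/2 = 0.73, v̄ = (0.72+0.55)/2 = 0.635 → q = 2.6×0.73×0.635 = 1.205 m³/s
Panel 5-6: Δb = 4 m, d̄ = (0.68+0.21)/2 = 0.445, v̄ = (0.55+0.61)/2 = 0.58 → q = 4×0.445×0.58 = 1.032 m³/s
Q = Σ q = 10.40 m³/s

10.4 m³/s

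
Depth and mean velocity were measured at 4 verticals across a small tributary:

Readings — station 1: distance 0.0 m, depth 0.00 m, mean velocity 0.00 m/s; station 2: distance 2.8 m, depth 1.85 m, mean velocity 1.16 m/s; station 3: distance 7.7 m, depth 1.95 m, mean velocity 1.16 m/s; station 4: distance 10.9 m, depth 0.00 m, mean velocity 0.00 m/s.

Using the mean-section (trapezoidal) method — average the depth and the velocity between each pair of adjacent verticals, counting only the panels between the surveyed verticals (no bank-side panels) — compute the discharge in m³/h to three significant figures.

Panel 1-2: Δb = 2.8 m, d̄ = (0.00+1.85)/2 = 0.925, v̄ = (0.00+1.16)/2 = 0.58 → q = 2.8×0.925×0.58 = 1.502 m³/s
Panel 2-3: Δb = 4.9 m, d̄ = (1.85+1.95)/2 = 1.9, v̄ = (1.16+1.16)/2 = 1.16 → q = 4.9×1.9×1.16 = 10.80 m³/s
Panel 3-4: Δb = 3.2 m, d̄ = (1.95+0.00)/2 = 0.975, v̄ = (1.16+0.00)/2 = 0.58 → q = 3.2×0.975×0.58 = 1.810 m³/s
Q = Σ q = 14.11 m³/s
= 14.11 × 3600 = 50800 m³/h

50800 m³/h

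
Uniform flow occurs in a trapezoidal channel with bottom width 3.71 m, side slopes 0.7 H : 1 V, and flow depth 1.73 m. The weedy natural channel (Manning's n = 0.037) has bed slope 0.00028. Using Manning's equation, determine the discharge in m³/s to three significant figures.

4.04 m³/s

A = (b + z·y)·y = (3.71 + 0.7×1.73)×1.73 = 8.513 m²
P = b + 2y√(1+z²) = 3.71 + 2×1.73×√(1+0.7²) = 7.933 m
R = A/P = 8.513/7.933 = 1.073 m
Q = (1/n)·A·R^(2/3)·S^(1/2) = (1/0.037) × 8.513 × 1.073^(2/3) × 0.00028^(1/2) = 4.036 m³/s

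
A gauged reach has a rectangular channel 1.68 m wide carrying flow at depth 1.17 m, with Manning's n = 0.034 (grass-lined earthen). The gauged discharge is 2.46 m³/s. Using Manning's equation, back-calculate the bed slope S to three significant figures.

0.00470

A = b·y = 1.68 × 1.17 = 1.966 m²
P = b + 2y = 1.68 + 2×1.17 = 4.020 m
R = A/P = 1.966/4.020 = 0.4890 m
S = (Q·n / (1·A·R^(2/3)))² = (2.46×0.034 / (1×1.966×0.6206))² = 0.004701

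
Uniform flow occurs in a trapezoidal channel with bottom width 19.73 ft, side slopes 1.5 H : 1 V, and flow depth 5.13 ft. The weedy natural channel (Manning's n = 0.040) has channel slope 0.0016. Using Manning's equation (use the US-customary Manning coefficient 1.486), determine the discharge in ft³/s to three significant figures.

498 ft³/s

A = (b + z·y)·y = (19.73 + 1.5×5.13)×5.13 = 140.7 ft²
P = b + 2y√(1+z²) = 19.73 + 2×5.13×√(1+1.5²) = 38.23 ft
R = A/P = 140.7/38.23 = 3.680 ft
Q = (1.486/n)·A·R^(2/3)·S^(1/2) = (1.486/0.040) × 140.7 × 3.680^(2/3) × 0.0016^(1/2) = 498.4 ft³/s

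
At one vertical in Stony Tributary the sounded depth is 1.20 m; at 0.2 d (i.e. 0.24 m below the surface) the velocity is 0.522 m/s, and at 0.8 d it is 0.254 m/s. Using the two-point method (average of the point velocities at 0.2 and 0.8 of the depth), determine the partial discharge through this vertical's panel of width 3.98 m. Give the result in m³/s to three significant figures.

1.85 m³/s

v̄ = (0.522 + 0.254) / 2 = 0.3880 m/s
q = v̄ × d × w = 0.3880 × 1.20 × 3.98 = 1.853 m³/s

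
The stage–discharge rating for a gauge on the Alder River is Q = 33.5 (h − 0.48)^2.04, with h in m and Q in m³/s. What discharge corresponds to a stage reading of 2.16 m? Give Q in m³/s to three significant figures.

Q = 33.5 × (2.16 − 0.48)^2.04 = 33.5 × 1.68^2.04 = 96.53 m³/s

96.5 m³/s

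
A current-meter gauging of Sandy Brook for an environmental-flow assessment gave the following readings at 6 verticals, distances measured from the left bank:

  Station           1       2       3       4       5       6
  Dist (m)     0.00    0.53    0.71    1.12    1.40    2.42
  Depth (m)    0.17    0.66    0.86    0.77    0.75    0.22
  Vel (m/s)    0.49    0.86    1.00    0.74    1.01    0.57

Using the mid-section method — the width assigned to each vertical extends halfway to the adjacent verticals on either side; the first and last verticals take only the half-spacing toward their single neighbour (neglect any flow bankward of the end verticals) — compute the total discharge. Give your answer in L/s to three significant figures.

w_1 = (0.53 − 0.00)/2 = 0.265 m; q_1 = 0.49 × 0.17 × 0.265 = 0.02207 m³/s
w_2 = (0.71 − 0.00)/2 = 0.355 m; q_2 = 0.86 × 0.66 × 0.355 = 0.2015 m³/s
w_3 = (1.12 − 0.53)/2 = 0.295 m; q_3 = 1.00 × 0.86 × 0.295 = 0.2537 m³/s
w_4 = (1.40 − 0.71)/2 = 0.345 m; q_4 = 0.74 × 0.77 × 0.345 = 0.1966 m³/s
w_5 = (2.42 − 1.12)/2 = 0.65 m; q_5 = 1.01 × 0.75 × 0.65 = 0.4924 m³/s
w_6 = (2.42 − 1.40)/2 = 0.51 m; q_6 = 0.57 × 0.22 × 0.51 = 0.06395 m³/s
Q = Σ qᵢ = 1.230 m³/s
= 1.230 × 1000 = 1230 L/s

1230 L/s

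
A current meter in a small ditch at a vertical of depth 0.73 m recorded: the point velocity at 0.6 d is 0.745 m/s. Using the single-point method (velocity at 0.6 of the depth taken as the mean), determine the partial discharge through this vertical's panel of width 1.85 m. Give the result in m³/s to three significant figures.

v̄ = v₀.₆ = 0.745 m/s
q = v̄ × d × w = 0.7450 × 0.73 × 1.85 = 1.006 m³/s

1.01 m³/s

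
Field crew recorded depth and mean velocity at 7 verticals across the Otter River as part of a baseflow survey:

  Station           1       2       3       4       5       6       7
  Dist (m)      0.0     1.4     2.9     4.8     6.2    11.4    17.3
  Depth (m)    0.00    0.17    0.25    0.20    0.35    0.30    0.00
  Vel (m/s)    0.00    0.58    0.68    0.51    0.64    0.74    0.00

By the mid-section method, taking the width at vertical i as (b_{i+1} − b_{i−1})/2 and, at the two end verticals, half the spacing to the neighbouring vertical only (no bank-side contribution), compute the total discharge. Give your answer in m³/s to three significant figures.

w_2 = (2.9 − 0.0)/2 = 1.45 m; q_2 = 0.58 × 0.17 × 1.45 = 0.1430 m³/s
w_3 = (4.8 − 1.4)/2 = 1.7 m; q_3 = 0.68 × 0.25 × 1.7 = 0.2890 m³/s
w_4 = (6.2 − 2.9)/2 = 1.65 m; q_4 = 0.51 × 0.20 × 1.65 = 0.1683 m³/s
w_5 = (11.4 − 4.8)/2 = 3.3 m; q_5 = 0.64 × 0.35 × 3.3 = 0.7392 m³/s
w_6 = (17.3 − 6.2)/2 = 5.55 m; q_6 = 0.74 × 0.30 × 5.55 = 1.232 m³/s
Stations 1, 7 contribute zero (depth or velocity is 0).
Q = Σ qᵢ = 2.572 m³/s

2.57 m³/s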